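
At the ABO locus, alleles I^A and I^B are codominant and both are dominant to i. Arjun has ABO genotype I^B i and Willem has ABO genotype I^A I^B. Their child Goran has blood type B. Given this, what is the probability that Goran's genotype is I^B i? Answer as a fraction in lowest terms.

1/2

Cross I^B i × I^A I^B → 1/4 I^A I^B, 1/4 I^A i, 1/4 I^B I^B, 1/4 I^B i.
Type-B genotypes among offspring: I^B I^B (1/4), I^B i (1/4); total 1/2.
P(I^B i | type B) = (1/4) / (1/2) = 1/2.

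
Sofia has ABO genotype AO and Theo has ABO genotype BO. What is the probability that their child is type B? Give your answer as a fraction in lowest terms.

ABO cross AO × BO → offspring phenotypes: 1/4 O, 1/4 A, 1/4 B, 1/4 AB.
So P(type B) = 1/4.

1/4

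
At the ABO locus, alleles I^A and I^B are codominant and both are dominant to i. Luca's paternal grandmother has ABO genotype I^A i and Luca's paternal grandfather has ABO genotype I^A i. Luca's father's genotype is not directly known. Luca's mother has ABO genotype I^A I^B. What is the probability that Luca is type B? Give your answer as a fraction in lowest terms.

1/4

Luca's father's ABO genotype from I^A i × I^A i: 1/4 I^A I^A, 1/2 I^A i, 1/4 i i.
Crossing each possibility with the mother I^A I^B and summing P(type B): 1/4·0 + 1/2·1/4 + 1/4·1/2 = 1/4.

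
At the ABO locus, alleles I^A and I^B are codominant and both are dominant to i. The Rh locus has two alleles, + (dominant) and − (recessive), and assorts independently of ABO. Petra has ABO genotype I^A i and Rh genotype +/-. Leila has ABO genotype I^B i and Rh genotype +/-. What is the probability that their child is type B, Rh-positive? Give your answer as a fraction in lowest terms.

ABO cross I^A i × I^B i → offspring phenotypes: 1/4 O, 1/4 A, 1/4 B, 1/4 AB.
Rh cross +/- × +/- → 3/4 Rh+, 1/4 Rh-.
Independent loci: P(type B, Rh-positive) = 1/4 × 3/4 = 3/16.

3/16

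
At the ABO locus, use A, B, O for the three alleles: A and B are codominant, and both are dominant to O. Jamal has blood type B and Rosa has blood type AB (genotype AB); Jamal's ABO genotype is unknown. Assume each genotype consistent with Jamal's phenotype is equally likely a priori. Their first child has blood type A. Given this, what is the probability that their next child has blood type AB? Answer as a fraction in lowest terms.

Possible genotypes: Jamal ∈ {BB, BO}; Rosa ∈ {AB}.
Weight each parental genotype pair by prior × P(type-A child):
  BO × AB: posterior weight 1; P(next child type AB) = 1/4.
Weighted sum = 1/4.

1/4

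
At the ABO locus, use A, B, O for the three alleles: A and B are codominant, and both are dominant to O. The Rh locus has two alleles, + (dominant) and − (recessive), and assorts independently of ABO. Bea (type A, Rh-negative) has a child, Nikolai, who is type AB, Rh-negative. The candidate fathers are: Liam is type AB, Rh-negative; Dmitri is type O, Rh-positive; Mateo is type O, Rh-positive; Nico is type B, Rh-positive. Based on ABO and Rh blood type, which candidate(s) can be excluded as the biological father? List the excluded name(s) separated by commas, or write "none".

Dmitri, Mateo

A candidate is excluded only if no genotype consistent with his phenotype could produce a type AB, Rh-negative child with a type A, Rh-negative mother.
Dmitri (type O, Rh+): no genotype consistent with that phenotype can produce a type-AB Rh- child with a type-A mother.
Mateo (type O, Rh+): no genotype consistent with that phenotype can produce a type-AB Rh- child with a type-A mother.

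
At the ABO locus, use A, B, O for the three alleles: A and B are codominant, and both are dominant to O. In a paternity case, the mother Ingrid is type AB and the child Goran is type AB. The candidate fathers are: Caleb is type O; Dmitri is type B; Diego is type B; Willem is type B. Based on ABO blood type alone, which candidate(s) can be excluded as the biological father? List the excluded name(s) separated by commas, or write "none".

Caleb

A candidate is excluded only if no genotype consistent with his phenotype could produce a type AB child with a type AB mother.
Caleb (type O): no genotype consistent with that phenotype can produce a type-AB child with a type-AB mother.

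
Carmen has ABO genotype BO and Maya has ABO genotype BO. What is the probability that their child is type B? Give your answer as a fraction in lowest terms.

ABO cross BO × BO → offspring phenotypes: 1/4 O, 3/4 B.
So P(type B) = 3/4.

3/4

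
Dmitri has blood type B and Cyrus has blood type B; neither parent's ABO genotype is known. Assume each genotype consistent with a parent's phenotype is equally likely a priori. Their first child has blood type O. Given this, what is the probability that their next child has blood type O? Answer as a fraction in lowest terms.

1/4

Possible genotypes: Dmitri ∈ {I^B I^B, I^B i}; Cyrus ∈ {I^B I^B, I^B i}.
Weight each parental genotype pair by prior × P(type-O child):
  I^B i × I^B i: posterior weight 1; P(next child type O) = 1/4.
Weighted sum = 1/4.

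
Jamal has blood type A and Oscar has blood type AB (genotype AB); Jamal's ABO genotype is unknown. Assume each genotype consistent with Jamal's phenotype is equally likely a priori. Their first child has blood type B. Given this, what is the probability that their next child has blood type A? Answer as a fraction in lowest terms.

Possible genotypes: Jamal ∈ {AA, AO}; Oscar ∈ {AB}.
Weight each parental genotype pair by prior × P(type-B child):
  AO × AB: posterior weight 1; P(next child type A) = 1/2.
Weighted sum = 1/2.

1/2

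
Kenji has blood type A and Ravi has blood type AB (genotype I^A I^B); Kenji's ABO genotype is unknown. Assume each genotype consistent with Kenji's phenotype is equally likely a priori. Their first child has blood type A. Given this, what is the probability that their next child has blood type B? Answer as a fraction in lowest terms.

Possible genotypes: Kenji ∈ {I^A I^A, I^A i}; Ravi ∈ {I^A I^B}.
Weight each parental genotype pair by prior × P(type-A child):
  I^A I^A × I^A I^B: posterior weight 1/2; P(next child type B) = 0.
  I^A i × I^A I^B: posterior weight 1/2; P(next child type B) = 1/4.
Weighted sum = 1/8.

1/8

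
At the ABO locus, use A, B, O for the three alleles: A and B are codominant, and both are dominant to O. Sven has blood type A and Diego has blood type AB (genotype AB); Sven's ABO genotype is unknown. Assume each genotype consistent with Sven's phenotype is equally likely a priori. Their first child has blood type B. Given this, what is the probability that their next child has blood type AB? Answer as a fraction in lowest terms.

1/4

Possible genotypes: Sven ∈ {AA, AO}; Diego ∈ {AB}.
Weight each parental genotype pair by prior × P(type-B child):
  AO × AB: posterior weight 1; P(next child type AB) = 1/4.
Weighted sum = 1/4.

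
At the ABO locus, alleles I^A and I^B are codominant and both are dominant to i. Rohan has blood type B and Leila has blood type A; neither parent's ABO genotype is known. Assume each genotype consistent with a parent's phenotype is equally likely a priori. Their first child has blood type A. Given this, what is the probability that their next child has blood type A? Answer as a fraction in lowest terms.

Possible genotypes: Rohan ∈ {I^B I^B, I^B i}; Leila ∈ {I^A I^A, I^A i}.
Weight each parental genotype pair by prior × P(type-A child):
  I^B i × I^A I^A: posterior weight 2/3; P(next child type A) = 1/2.
  I^B i × I^A i: posterior weight 1/3; P(next child type A) = 1/4.
Weighted sum = 5/12.

5/12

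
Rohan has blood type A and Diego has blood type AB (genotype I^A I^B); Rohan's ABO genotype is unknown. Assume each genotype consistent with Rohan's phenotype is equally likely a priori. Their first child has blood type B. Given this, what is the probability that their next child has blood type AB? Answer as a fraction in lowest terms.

1/4

Possible genotypes: Rohan ∈ {I^A I^A, I^A i}; Diego ∈ {I^A I^B}.
Weight each parental genotype pair by prior × P(type-B child):
  I^A i × I^A I^B: posterior weight 1; P(next child type AB) = 1/4.
Weighted sum = 1/4.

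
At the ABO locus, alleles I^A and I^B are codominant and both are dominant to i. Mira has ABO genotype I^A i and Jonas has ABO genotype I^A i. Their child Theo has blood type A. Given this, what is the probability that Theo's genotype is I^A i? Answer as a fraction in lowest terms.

Cross I^A i × I^A i → 1/4 I^A I^A, 1/2 I^A i, 1/4 i i.
Type-A genotypes among offspring: I^A I^A (1/4), I^A i (1/2); total 3/4.
P(I^A i | type A) = (1/2) / (3/4) = 2/3.

2/3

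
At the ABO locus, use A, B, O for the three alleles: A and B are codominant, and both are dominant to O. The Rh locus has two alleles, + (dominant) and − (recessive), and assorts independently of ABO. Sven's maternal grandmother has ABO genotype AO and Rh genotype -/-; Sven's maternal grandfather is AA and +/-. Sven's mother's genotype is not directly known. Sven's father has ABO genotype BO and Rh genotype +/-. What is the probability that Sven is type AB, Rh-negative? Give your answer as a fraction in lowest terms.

Sven's mother's ABO genotype from AO × AA: 1/2 AA, 1/2 AO.
Crossing each possibility with the father BO and summing P(type AB): 1/2·1/2 + 1/2·1/4 = 3/8.
Similarly for Rh via the mother's Rh distribution: P(Rh-) = 3/8.
Independent loci: 3/8 × 3/8 = 9/64.

9/64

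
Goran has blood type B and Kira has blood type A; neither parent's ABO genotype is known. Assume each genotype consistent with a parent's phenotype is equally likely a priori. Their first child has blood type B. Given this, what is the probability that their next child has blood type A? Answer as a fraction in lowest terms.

1/12

Possible genotypes: Goran ∈ {BB, BO}; Kira ∈ {AA, AO}.
Weight each parental genotype pair by prior × P(type-B child):
  BB × AO: posterior weight 2/3; P(next child type A) = 0.
  BO × AO: posterior weight 1/3; P(next child type A) = 1/4.
Weighted sum = 1/12.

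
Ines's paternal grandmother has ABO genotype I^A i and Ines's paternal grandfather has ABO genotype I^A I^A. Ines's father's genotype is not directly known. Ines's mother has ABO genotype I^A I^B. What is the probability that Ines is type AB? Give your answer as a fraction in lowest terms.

3/8

Ines's father's ABO genotype from I^A i × I^A I^A: 1/2 I^A I^A, 1/2 I^A i.
Crossing each possibility with the mother I^A I^B and summing P(type AB): 1/2·1/2 + 1/2·1/4 = 3/8.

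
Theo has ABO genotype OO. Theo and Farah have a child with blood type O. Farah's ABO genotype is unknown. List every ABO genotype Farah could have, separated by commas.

For each candidate genotype of Farah, check whether crossing it with OO can produce every observed child phenotype.
  AA → possible child types {A} ✗
  AB → possible child types {A, B} ✗
  AO → possible child types {O, A} ✓
  BB → possible child types {B} ✗
  BO → possible child types {O, B} ✓
  OO → possible child types {O} ✓

AO, BO, OO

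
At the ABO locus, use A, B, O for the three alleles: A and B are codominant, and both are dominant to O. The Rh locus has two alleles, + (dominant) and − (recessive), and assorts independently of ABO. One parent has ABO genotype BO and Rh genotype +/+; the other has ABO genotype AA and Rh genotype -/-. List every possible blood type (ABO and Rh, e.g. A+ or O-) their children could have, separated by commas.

A+, AB+

Gametes from BO × AA give offspring ABO genotypes AB, AO, i.e. phenotypes A, AB.
Rh cross +/+ × -/- → phenotypes Rh+.
Combining independently: A+, AB+.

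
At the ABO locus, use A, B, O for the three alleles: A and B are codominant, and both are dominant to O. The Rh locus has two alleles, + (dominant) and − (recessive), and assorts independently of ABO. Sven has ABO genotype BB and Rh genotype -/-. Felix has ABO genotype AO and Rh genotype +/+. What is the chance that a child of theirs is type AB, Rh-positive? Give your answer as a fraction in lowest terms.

ABO cross BB × AO → offspring phenotypes: 1/2 B, 1/2 AB.
Rh cross -/- × +/+ → 1 Rh+.
Independent loci: P(type AB, Rh-positive) = 1/2 × 1 = 1/2.

1/2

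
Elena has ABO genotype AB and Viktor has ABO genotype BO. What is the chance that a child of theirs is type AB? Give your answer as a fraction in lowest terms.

ABO cross AB × BO → offspring phenotypes: 1/4 A, 1/2 B, 1/4 AB.
So P(type AB) = 1/4.

1/4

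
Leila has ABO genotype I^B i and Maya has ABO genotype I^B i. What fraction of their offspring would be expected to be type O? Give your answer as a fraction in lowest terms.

ABO cross I^B i × I^B i → offspring phenotypes: 1/4 O, 3/4 B.
So P(type O) = 1/4.

1/4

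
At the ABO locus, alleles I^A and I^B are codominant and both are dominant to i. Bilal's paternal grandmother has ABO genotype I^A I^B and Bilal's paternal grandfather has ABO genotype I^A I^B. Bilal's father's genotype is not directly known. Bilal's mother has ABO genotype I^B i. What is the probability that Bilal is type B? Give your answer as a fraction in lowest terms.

Bilal's father's ABO genotype from I^A I^B × I^A I^B: 1/4 I^A I^A, 1/2 I^A I^B, 1/4 I^B I^B.
Crossing each possibility with the mother I^B i and summing P(type B): 1/4·0 + 1/2·1/2 + 1/4·1 = 1/2.

1/2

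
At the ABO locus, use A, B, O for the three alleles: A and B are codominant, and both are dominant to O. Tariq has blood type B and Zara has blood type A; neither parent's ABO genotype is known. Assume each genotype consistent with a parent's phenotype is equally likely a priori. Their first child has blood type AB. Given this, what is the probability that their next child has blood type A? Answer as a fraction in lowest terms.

5/36

Possible genotypes: Tariq ∈ {BB, BO}; Zara ∈ {AA, AO}.
Weight each parental genotype pair by prior × P(type-AB child):
  BB × AA: posterior weight 4/9; P(next child type A) = 0.
  BB × AO: posterior weight 2/9; P(next child type A) = 0.
  BO × AA: posterior weight 2/9; P(next child type A) = 1/2.
  BO × AO: posterior weight 1/9; P(next child type A) = 1/4.
Weighted sum = 5/36.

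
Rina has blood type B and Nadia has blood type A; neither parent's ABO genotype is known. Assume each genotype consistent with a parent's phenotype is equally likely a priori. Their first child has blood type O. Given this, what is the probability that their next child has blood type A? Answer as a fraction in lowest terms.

1/4

Possible genotypes: Rina ∈ {BB, BO}; Nadia ∈ {AA, AO}.
Weight each parental genotype pair by prior × P(type-O child):
  BO × AO: posterior weight 1; P(next child type A) = 1/4.
Weighted sum = 1/4.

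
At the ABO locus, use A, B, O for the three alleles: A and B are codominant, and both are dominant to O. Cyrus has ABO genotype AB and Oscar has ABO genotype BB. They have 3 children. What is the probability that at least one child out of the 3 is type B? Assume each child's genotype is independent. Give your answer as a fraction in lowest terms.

7/8

ABO cross AB × BB → 1/2 B, 1/2 AB.
So P(type B) = 1/2 per child.
P(none) = (1/2)^3 = 1/8; P(at least one) = 1 − 1/8 = 7/8.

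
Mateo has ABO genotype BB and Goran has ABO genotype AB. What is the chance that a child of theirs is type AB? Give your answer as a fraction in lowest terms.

ABO cross BB × AB → offspring phenotypes: 1/2 B, 1/2 AB.
So P(type AB) = 1/2.

1/2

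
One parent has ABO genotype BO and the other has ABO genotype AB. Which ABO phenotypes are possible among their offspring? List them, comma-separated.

A, B, AB

Gametes from BO × AB give offspring ABO genotypes AB, AO, BB, BO, i.e. phenotypes A, B, AB.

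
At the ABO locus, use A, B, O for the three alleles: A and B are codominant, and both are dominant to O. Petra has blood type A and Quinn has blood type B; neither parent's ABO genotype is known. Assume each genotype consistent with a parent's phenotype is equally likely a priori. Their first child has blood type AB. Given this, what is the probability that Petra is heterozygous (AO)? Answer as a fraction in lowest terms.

Possible genotypes: Petra ∈ {AA, AO}; Quinn ∈ {BB, BO}.
Weight each parental genotype pair by prior × P(type-AB child):
  AA × BB: posterior weight 4/9.
  AA × BO: posterior weight 2/9.
  AO × BB: posterior weight 2/9.
  AO × BO: posterior weight 1/9.
Sum the posterior weight over pairs where Petra is AO: 1/3.

1/3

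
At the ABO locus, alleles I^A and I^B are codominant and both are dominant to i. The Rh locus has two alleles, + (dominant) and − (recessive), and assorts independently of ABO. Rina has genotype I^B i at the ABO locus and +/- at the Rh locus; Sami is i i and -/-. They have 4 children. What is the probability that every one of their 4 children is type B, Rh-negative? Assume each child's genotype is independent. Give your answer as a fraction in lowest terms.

ABO cross I^B i × i i → 1/2 O, 1/2 B.
Rh cross +/- × -/- → 1/2 Rh+, 1/2 Rh-; so P(type B, Rh-negative) = 1/2 × 1/2 = 1/4 per child.
All 4 independent: (1/4)^4 = 1/256.

1/256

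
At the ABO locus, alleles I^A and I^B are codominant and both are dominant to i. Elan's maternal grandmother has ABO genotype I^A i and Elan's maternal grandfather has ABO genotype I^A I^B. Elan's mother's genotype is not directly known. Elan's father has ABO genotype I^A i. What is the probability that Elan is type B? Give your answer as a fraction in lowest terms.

1/8

Elan's mother's ABO genotype from I^A i × I^A I^B: 1/4 I^A I^A, 1/4 I^A I^B, 1/4 I^A i, 1/4 I^B i.
Crossing each possibility with the father I^A i and summing P(type B): 1/4·0 + 1/4·1/4 + 1/4·0 + 1/4·1/4 = 1/8.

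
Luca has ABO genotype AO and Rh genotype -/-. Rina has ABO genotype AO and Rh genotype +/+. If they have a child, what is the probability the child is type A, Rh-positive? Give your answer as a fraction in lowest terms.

ABO cross AO × AO → offspring phenotypes: 1/4 O, 3/4 A.
Rh cross -/- × +/+ → 1 Rh+.
Independent loci: P(type A, Rh-positive) = 3/4 × 1 = 3/4.

3/4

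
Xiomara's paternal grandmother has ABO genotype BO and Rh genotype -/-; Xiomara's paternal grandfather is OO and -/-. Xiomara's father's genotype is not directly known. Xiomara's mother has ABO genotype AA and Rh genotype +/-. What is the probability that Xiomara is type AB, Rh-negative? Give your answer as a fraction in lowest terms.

Xiomara's father's ABO genotype from BO × OO: 1/2 BO, 1/2 OO.
Crossing each possibility with the mother AA and summing P(type AB): 1/2·1/2 + 1/2·0 = 1/4.
Similarly for Rh via the father's Rh distribution: P(Rh-) = 1/2.
Independent loci: 1/4 × 1/2 = 1/8.

1/8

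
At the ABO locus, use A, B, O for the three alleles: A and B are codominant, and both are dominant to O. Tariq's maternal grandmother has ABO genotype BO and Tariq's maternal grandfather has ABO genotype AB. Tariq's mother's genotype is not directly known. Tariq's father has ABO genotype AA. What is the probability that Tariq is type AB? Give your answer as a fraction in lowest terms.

1/2

Tariq's mother's ABO genotype from BO × AB: 1/4 AB, 1/4 AO, 1/4 BB, 1/4 BO.
Crossing each possibility with the father AA and summing P(type AB): 1/4·1/2 + 1/4·0 + 1/4·1 + 1/4·1/2 = 1/2.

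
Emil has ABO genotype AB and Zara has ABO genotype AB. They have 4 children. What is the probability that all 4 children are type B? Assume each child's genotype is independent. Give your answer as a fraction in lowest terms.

ABO cross AB × AB → 1/4 A, 1/4 B, 1/2 AB.
So P(type B) = 1/4 per child.
All 4 independent: (1/4)^4 = 1/256.

1/256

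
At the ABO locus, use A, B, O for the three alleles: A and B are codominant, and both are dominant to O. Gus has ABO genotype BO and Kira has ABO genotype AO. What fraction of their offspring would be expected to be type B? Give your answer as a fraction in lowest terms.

1/4

ABO cross BO × AO → offspring phenotypes: 1/4 O, 1/4 A, 1/4 B, 1/4 AB.
So P(type B) = 1/4.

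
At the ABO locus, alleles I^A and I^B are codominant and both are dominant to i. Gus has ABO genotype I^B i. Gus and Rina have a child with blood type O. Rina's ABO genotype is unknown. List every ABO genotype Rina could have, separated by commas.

I^A i, I^B i, i i

For each candidate genotype of Rina, check whether crossing it with I^B i can produce every observed child phenotype.
  I^A I^A → possible child types {A, AB} ✗
  I^A I^B → possible child types {A, B, AB} ✗
  I^A i → possible child types {O, A, B, AB} ✓
  I^B I^B → possible child types {B} ✗
  I^B i → possible child types {O, B} ✓
  i i → possible child types {O, B} ✓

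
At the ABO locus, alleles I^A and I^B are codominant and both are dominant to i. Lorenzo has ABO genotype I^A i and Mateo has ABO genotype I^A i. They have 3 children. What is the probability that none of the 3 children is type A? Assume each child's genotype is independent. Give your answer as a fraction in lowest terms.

1/64

ABO cross I^A i × I^A i → 1/4 O, 3/4 A.
So P(type A) = 3/4 per child.
P(not type A) = 1/4 for one child; (1/4)^3 = 1/64.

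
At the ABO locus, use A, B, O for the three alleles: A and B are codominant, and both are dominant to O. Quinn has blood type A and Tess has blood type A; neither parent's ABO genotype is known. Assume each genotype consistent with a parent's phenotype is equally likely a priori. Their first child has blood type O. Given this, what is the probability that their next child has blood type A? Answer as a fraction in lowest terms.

3/4

Possible genotypes: Quinn ∈ {AA, AO}; Tess ∈ {AA, AO}.
Weight each parental genotype pair by prior × P(type-O child):
  AO × AO: posterior weight 1; P(next child type A) = 3/4.
Weighted sum = 3/4.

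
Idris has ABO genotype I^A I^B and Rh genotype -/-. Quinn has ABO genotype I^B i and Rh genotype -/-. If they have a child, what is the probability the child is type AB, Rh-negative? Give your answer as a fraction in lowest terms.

1/4

ABO cross I^A I^B × I^B i → offspring phenotypes: 1/4 A, 1/2 B, 1/4 AB.
Rh cross -/- × -/- → 1 Rh-.
Independent loci: P(type AB, Rh-negative) = 1/4 × 1 = 1/4.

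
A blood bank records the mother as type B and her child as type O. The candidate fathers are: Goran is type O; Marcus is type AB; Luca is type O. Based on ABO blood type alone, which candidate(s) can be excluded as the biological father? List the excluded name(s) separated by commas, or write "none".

Marcus

A candidate is excluded only if no genotype consistent with his phenotype could produce a type O child with a type B mother.
Marcus (type AB): no genotype consistent with that phenotype can produce a type-O child with a type-B mother.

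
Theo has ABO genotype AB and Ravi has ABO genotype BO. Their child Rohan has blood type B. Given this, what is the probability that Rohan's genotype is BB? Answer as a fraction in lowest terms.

1/2

Cross AB × BO → 1/4 AB, 1/4 AO, 1/4 BB, 1/4 BO.
Type-B genotypes among offspring: BB (1/4), BO (1/4); total 1/2.
P(BB | type B) = (1/4) / (1/2) = 1/2.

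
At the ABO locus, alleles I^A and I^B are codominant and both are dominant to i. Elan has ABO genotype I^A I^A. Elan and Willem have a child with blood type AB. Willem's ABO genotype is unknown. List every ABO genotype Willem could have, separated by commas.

For each candidate genotype of Willem, check whether crossing it with I^A I^A can produce every observed child phenotype.
  I^A I^A → possible child types {A} ✗
  I^A I^B → possible child types {A, AB} ✓
  I^A i → possible child types {A} ✗
  I^B I^B → possible child types {AB} ✓
  I^B i → possible child types {A, AB} ✓
  i i → possible child types {A} ✗

I^A I^B, I^B I^B, I^B i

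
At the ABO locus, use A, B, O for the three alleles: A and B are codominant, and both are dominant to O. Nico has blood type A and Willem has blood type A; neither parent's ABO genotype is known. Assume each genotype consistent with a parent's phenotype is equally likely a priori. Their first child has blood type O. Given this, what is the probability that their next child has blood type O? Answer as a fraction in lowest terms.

1/4

Possible genotypes: Nico ∈ {AA, AO}; Willem ∈ {AA, AO}.
Weight each parental genotype pair by prior × P(type-O child):
  AO × AO: posterior weight 1; P(next child type O) = 1/4.
Weighted sum = 1/4.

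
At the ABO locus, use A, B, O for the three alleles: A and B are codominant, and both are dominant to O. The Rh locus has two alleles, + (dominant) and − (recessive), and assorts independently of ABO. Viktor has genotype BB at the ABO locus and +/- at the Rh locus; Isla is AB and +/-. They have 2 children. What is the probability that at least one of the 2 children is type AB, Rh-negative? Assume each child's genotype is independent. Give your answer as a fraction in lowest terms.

ABO cross BB × AB → 1/2 B, 1/2 AB.
Rh cross +/- × +/- → 3/4 Rh+, 1/4 Rh-; so P(type AB, Rh-negative) = 1/2 × 1/4 = 1/8 per child.
P(none) = (7/8)^2 = 49/64; P(at least one) = 1 − 49/64 = 15/64.

15/64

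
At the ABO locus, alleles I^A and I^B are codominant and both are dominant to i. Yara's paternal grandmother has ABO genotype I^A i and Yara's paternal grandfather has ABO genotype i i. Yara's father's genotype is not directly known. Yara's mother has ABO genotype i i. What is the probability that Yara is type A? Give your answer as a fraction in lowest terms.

1/4

Yara's father's ABO genotype from I^A i × i i: 1/2 I^A i, 1/2 i i.
Crossing each possibility with the mother i i and summing P(type A): 1/2·1/2 + 1/2·0 = 1/4.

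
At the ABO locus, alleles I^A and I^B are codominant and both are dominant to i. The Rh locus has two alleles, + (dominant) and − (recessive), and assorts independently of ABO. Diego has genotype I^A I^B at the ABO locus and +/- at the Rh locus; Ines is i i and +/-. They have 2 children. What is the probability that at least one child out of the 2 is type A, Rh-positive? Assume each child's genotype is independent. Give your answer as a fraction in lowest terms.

39/64

ABO cross I^A I^B × i i → 1/2 A, 1/2 B.
Rh cross +/- × +/- → 3/4 Rh+, 1/4 Rh-; so P(type A, Rh-positive) = 1/2 × 3/4 = 3/8 per child.
P(none) = (5/8)^2 = 25/64; P(at least one) = 1 − 25/64 = 39/64.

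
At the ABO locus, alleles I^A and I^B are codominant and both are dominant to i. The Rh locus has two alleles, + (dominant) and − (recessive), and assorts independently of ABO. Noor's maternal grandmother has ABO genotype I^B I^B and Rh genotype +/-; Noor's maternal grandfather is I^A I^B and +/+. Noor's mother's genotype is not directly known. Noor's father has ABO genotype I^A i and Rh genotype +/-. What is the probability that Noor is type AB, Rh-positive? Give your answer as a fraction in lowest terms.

Noor's mother's ABO genotype from I^B I^B × I^A I^B: 1/2 I^A I^B, 1/2 I^B I^B.
Crossing each possibility with the father I^A i and summing P(type AB): 1/2·1/4 + 1/2·1/2 = 3/8.
Similarly for Rh via the mother's Rh distribution: P(Rh+) = 7/8.
Independent loci: 3/8 × 7/8 = 21/64.

21/64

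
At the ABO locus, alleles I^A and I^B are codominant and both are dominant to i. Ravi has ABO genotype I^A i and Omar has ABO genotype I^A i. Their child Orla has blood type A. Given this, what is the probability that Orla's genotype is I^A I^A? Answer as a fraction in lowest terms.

Cross I^A i × I^A i → 1/4 I^A I^A, 1/2 I^A i, 1/4 i i.
Type-A genotypes among offspring: I^A I^A (1/4), I^A i (1/2); total 3/4.
P(I^A I^A | type A) = (1/4) / (3/4) = 1/3.

1/3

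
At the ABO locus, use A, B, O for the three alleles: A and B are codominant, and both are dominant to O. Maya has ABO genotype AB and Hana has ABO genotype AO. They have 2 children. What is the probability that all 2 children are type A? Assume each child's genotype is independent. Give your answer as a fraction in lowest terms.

1/4

ABO cross AB × AO → 1/2 A, 1/4 B, 1/4 AB.
So P(type A) = 1/2 per child.
All 2 independent: (1/2)^2 = 1/4.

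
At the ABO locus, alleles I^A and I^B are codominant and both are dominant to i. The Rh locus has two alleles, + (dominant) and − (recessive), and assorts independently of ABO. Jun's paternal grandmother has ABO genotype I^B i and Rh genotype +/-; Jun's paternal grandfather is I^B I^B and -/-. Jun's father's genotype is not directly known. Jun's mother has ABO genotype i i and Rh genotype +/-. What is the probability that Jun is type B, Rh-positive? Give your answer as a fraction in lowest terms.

15/32

Jun's father's ABO genotype from I^B i × I^B I^B: 1/2 I^B I^B, 1/2 I^B i.
Crossing each possibility with the mother i i and summing P(type B): 1/2·1 + 1/2·1/2 = 3/4.
Similarly for Rh via the father's Rh distribution: P(Rh+) = 5/8.
Independent loci: 3/4 × 5/8 = 15/32.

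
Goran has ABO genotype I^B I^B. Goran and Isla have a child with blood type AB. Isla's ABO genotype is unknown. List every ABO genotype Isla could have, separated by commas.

I^A I^A, I^A I^B, I^A i

For each candidate genotype of Isla, check whether crossing it with I^B I^B can produce every observed child phenotype.
  I^A I^A → possible child types {AB} ✓
  I^A I^B → possible child types {B, AB} ✓
  I^A i → possible child types {B, AB} ✓
  I^B I^B → possible child types {B} ✗
  I^B i → possible child types {B} ✗
  i i → possible child types {B} ✗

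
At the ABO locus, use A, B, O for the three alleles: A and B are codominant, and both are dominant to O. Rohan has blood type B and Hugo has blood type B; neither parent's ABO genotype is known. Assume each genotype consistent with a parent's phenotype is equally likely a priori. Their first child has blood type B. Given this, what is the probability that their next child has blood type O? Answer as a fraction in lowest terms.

1/20

Possible genotypes: Rohan ∈ {BB, BO}; Hugo ∈ {BB, BO}.
Weight each parental genotype pair by prior × P(type-B child):
  BB × BB: posterior weight 4/15; P(next child type O) = 0.
  BB × BO: posterior weight 4/15; P(next child type O) = 0.
  BO × BB: posterior weight 4/15; P(next child type O) = 0.
  BO × BO: posterior weight 1/5; P(next child type O) = 1/4.
Weighted sum = 1/20.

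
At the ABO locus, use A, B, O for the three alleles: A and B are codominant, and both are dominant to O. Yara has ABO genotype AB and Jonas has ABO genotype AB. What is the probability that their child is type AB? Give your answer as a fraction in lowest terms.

1/2

ABO cross AB × AB → offspring phenotypes: 1/4 A, 1/4 B, 1/2 AB.
So P(type AB) = 1/2.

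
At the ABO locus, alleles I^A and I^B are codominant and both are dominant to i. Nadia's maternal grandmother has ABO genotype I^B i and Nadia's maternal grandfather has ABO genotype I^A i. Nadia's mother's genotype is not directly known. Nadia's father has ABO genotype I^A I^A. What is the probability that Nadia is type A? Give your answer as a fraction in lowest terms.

Nadia's mother's ABO genotype from I^B i × I^A i: 1/4 I^A I^B, 1/4 I^A i, 1/4 I^B i, 1/4 i i.
Crossing each possibility with the father I^A I^A and summing P(type A): 1/4·1/2 + 1/4·1 + 1/4·1/2 + 1/4·1 = 3/4.

3/4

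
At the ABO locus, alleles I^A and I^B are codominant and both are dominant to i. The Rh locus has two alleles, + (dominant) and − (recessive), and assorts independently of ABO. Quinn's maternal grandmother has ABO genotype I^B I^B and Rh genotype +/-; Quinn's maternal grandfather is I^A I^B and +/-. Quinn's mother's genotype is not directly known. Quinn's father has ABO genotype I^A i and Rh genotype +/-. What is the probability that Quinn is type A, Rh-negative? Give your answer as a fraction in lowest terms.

1/16

Quinn's mother's ABO genotype from I^B I^B × I^A I^B: 1/2 I^A I^B, 1/2 I^B I^B.
Crossing each possibility with the father I^A i and summing P(type A): 1/2·1/2 + 1/2·0 = 1/4.
Similarly for Rh via the mother's Rh distribution: P(Rh-) = 1/4.
Independent loci: 1/4 × 1/4 = 1/16.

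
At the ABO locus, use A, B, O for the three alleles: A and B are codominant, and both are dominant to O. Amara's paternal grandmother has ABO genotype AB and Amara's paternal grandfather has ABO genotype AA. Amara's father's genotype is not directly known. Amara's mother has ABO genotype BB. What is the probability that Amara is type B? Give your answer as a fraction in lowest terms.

Amara's father's ABO genotype from AB × AA: 1/2 AA, 1/2 AB.
Crossing each possibility with the mother BB and summing P(type B): 1/2·0 + 1/2·1/2 = 1/4.

1/4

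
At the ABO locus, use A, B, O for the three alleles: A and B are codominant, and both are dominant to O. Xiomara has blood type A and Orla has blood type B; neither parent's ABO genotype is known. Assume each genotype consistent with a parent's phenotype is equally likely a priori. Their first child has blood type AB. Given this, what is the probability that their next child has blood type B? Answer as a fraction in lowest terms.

Possible genotypes: Xiomara ∈ {AA, AO}; Orla ∈ {BB, BO}.
Weight each parental genotype pair by prior × P(type-AB child):
  AA × BB: posterior weight 4/9; P(next child type B) = 0.
  AA × BO: posterior weight 2/9; P(next child type B) = 0.
  AO × BB: posterior weight 2/9; P(next child type B) = 1/2.
  AO × BO: posterior weight 1/9; P(next child type B) = 1/4.
Weighted sum = 5/36.

5/36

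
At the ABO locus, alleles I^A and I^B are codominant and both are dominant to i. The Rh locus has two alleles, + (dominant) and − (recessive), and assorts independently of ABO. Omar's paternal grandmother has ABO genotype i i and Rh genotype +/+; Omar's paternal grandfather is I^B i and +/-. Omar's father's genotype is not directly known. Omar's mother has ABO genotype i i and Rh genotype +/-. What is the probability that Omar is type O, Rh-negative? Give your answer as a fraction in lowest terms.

Omar's father's ABO genotype from i i × I^B i: 1/2 I^B i, 1/2 i i.
Crossing each possibility with the mother i i and summing P(type O): 1/2·1/2 + 1/2·1 = 3/4.
Similarly for Rh via the father's Rh distribution: P(Rh-) = 1/8.
Independent loci: 3/4 × 1/8 = 3/32.

3/32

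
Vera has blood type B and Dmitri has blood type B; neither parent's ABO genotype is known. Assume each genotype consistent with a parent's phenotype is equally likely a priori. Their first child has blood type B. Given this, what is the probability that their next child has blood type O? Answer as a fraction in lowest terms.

1/20

Possible genotypes: Vera ∈ {I^B I^B, I^B i}; Dmitri ∈ {I^B I^B, I^B i}.
Weight each parental genotype pair by prior × P(type-B child):
  I^B I^B × I^B I^B: posterior weight 4/15; P(next child type O) = 0.
  I^B I^B × I^B i: posterior weight 4/15; P(next child type O) = 0.
  I^B i × I^B I^B: posterior weight 4/15; P(next child type O) = 0.
  I^B i × I^B i: posterior weight 1/5; P(next child type O) = 1/4.
Weighted sum = 1/20.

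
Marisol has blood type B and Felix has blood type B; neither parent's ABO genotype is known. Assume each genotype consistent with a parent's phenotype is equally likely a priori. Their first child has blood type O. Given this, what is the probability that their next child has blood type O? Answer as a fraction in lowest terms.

1/4

Possible genotypes: Marisol ∈ {BB, BO}; Felix ∈ {BB, BO}.
Weight each parental genotype pair by prior × P(type-O child):
  BO × BO: posterior weight 1; P(next child type O) = 1/4.
Weighted sum = 1/4.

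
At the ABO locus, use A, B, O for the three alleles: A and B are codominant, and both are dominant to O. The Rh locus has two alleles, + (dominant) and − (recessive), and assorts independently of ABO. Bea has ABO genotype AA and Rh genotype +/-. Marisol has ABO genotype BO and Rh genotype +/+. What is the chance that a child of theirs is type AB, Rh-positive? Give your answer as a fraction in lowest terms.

ABO cross AA × BO → offspring phenotypes: 1/2 A, 1/2 AB.
Rh cross +/- × +/+ → 1 Rh+.
Independent loci: P(type AB, Rh-positive) = 1/2 × 1 = 1/2.

1/2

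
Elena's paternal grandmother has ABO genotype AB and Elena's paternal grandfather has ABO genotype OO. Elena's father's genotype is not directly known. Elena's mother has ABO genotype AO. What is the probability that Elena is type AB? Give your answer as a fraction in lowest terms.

Elena's father's ABO genotype from AB × OO: 1/2 AO, 1/2 BO.
Crossing each possibility with the mother AO and summing P(type AB): 1/2·0 + 1/2·1/4 = 1/8.

1/8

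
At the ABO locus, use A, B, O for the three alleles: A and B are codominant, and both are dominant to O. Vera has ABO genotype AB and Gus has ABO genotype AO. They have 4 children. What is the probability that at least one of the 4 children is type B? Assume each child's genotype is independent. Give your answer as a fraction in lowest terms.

175/256

ABO cross AB × AO → 1/2 A, 1/4 B, 1/4 AB.
So P(type B) = 1/4 per child.
P(none) = (3/4)^4 = 81/256; P(at least one) = 1 − 81/256 = 175/256.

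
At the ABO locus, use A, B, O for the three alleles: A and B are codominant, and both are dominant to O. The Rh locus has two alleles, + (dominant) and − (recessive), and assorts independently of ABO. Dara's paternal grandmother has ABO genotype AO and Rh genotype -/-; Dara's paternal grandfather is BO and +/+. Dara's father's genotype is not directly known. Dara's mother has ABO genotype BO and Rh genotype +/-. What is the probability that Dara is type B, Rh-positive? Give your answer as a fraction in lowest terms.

Dara's father's ABO genotype from AO × BO: 1/4 AB, 1/4 AO, 1/4 BO, 1/4 OO.
Crossing each possibility with the mother BO and summing P(type B): 1/4·1/2 + 1/4·1/4 + 1/4·3/4 + 1/4·1/2 = 1/2.
Similarly for Rh via the father's Rh distribution: P(Rh+) = 3/4.
Independent loci: 1/2 × 3/4 = 3/8.

3/8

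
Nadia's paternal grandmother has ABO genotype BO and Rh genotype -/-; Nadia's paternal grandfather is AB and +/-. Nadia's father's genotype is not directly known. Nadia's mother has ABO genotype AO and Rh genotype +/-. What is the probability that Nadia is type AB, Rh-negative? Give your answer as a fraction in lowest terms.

Nadia's father's ABO genotype from BO × AB: 1/4 AB, 1/4 AO, 1/4 BB, 1/4 BO.
Crossing each possibility with the mother AO and summing P(type AB): 1/4·1/4 + 1/4·0 + 1/4·1/2 + 1/4·1/4 = 1/4.
Similarly for Rh via the father's Rh distribution: P(Rh-) = 3/8.
Independent loci: 1/4 × 3/8 = 3/32.

3/32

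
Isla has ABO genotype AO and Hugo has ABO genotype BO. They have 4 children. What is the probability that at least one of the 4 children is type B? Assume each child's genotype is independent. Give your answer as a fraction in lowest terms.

175/256

ABO cross AO × BO → 1/4 O, 1/4 A, 1/4 B, 1/4 AB.
So P(type B) = 1/4 per child.
P(none) = (3/4)^4 = 81/256; P(at least one) = 1 − 81/256 = 175/256.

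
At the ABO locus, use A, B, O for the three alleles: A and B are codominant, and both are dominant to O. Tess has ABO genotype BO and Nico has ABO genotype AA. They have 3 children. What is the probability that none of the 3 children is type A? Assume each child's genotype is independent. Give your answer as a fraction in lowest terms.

ABO cross BO × AA → 1/2 A, 1/2 AB.
So P(type A) = 1/2 per child.
P(not type A) = 1/2 for one child; (1/2)^3 = 1/8.

1/8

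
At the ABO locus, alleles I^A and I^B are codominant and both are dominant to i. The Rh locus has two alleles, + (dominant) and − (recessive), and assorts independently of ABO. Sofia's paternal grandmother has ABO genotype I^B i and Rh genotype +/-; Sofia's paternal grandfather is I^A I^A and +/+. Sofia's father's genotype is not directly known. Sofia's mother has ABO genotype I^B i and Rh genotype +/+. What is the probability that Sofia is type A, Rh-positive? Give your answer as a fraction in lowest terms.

1/4

Sofia's father's ABO genotype from I^B i × I^A I^A: 1/2 I^A I^B, 1/2 I^A i.
Crossing each possibility with the mother I^B i and summing P(type A): 1/2·1/4 + 1/2·1/4 = 1/4.
Similarly for Rh via the father's Rh distribution: P(Rh+) = 1.
Independent loci: 1/4 × 1 = 1/4.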